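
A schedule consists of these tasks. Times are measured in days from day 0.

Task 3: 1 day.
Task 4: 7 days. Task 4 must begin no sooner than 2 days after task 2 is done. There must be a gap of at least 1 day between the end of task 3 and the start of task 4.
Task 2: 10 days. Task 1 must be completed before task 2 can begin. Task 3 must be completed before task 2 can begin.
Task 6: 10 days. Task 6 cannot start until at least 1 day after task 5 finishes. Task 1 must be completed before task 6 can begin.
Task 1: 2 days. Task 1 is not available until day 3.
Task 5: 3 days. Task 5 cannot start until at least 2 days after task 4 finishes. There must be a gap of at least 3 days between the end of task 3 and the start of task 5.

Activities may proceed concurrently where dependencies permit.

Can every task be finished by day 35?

Task 3 can start immediately at day 0; it finishes at day 1.
After its own release at day 3, task 1 can start at day 3 and finishes at day 5.
Task 2 cannot start until task 1 (finishes day 5); task 3 (finishes day 1). The controlling bound is day 5, so task 2 finishes at 5 + 10 = day 15.
For task 4: task 2 (finishes day 15, plus 2-day gap → day 17); task 3 (finishes day 1, plus 1-day gap → day 2). Taking the maximum gives a start of day 17, and it finishes at 17 + 7 = day 24.
For task 5: task 4 (finishes day 24, plus 2-day gap → day 26); task 3 (finishes day 1, plus 3-day gap → day 4). Taking the maximum gives a start of day 26, and it finishes at 26 + 3 = day 29.
Task 6 has to wait for task 5 (finishes day 29, plus 1-day gap → day 30); task 1 (finishes day 5). The latest of these is day 30, so task 6 runs day 30 to 30 + 10 = day 40.
The earliest everything can be done is day 40, which is after the deadline of 35, so it is not possible.

No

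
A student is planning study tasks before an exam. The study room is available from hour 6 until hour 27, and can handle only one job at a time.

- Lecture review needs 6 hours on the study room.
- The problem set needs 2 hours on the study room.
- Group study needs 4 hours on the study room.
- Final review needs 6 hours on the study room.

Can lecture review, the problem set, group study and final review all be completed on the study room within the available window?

The study room window is 27 − 6 = 21 hours.
Running back to back, the jobs need 6 + 2 + 4 + 6 = 18 hours on the study room.
Since 18 ≤ 21, they fit within the window.

Yes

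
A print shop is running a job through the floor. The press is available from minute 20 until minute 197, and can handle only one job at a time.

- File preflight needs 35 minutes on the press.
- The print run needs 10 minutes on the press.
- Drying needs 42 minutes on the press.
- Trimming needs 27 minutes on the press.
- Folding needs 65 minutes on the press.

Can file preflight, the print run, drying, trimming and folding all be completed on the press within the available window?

No

The press window is 197 − 20 = 177 minutes.
Running back to back, the jobs need 35 + 10 + 42 + 27 + 65 = 179 minutes on the press.
Since 179 > 177, they cannot all fit.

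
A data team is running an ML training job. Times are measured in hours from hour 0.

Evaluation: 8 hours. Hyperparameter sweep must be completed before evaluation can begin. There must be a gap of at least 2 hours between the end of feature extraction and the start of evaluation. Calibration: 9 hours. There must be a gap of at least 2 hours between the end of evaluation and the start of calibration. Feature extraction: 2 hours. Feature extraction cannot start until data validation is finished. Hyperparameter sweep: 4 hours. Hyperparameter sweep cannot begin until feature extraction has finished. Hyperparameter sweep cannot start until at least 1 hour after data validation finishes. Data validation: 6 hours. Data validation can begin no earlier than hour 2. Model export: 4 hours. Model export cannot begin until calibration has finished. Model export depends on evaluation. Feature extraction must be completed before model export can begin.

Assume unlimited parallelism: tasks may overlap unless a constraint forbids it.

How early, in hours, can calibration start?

Data validation cannot begin until its own release at hour 2. It runs from hour 2 to 2 + 6 = hour 8.
After data validation (finishes hour 8), feature extraction can start at hour 8 and finishes at hour 10.
Hyperparameter sweep has to wait for feature extraction (finishes hour 10); data validation (finishes hour 8, plus 1-hour gap → hour 9). The latest of these is hour 10, so hyperparameter sweep runs hour 10 to 10 + 4 = hour 14.
For evaluation: hyperparameter sweep (finishes hour 14); feature extraction (finishes hour 10, plus 2-hour gap → hour 12). Taking the maximum gives a start of hour 14, and it finishes at 14 + 8 = hour 22.
Calibration waits on evaluation (finishes hour 22, plus 2-hour gap → hour 24), so the earliest it can start is hour 24.

24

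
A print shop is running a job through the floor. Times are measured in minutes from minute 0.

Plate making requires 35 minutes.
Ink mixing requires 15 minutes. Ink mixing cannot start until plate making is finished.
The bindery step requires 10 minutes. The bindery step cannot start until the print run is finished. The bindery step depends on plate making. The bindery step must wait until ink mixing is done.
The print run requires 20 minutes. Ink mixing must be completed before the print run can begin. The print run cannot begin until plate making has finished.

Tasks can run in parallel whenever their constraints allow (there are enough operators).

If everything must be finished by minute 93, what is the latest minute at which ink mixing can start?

Nothing follows the bindery step; the deadline of minute 93 is its only limit. It must start by 93 − 10 = minute 83.
Since the bindery step (must start by minute 83) depends on it, the print run must finish by minute 83. Backing off its 20-minute duration gives a latest start of minute 63.
Ink mixing must finish in time for the print run (must start by minute 63); the bindery step (must start by minute 83). The tightest is minute 63, so ink mixing must start by 63 − 15 = minute 48.

48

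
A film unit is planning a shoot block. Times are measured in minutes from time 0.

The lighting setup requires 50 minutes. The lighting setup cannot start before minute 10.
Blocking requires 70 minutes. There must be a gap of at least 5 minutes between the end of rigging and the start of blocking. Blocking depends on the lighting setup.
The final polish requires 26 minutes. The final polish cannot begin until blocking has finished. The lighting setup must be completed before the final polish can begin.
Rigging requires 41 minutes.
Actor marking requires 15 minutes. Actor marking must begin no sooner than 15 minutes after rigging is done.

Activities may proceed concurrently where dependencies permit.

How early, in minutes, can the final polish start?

The lighting setup cannot begin until its own release at minute 10. It runs from minute 10 to 10 + 50 = minute 60.
Rigging can start immediately at minute 0; it finishes at minute 41.
Blocking cannot start until rigging (finishes minute 41, plus 5-minute gap → minute 46); the lighting setup (finishes minute 60). The controlling bound is minute 60, so blocking finishes at 60 + 70 = minute 130.
The final polish waits on blocking (finishes minute 130); the lighting setup (finishes minute 60). The latest of these is minute 130, which is the earliest the final polish can start.

130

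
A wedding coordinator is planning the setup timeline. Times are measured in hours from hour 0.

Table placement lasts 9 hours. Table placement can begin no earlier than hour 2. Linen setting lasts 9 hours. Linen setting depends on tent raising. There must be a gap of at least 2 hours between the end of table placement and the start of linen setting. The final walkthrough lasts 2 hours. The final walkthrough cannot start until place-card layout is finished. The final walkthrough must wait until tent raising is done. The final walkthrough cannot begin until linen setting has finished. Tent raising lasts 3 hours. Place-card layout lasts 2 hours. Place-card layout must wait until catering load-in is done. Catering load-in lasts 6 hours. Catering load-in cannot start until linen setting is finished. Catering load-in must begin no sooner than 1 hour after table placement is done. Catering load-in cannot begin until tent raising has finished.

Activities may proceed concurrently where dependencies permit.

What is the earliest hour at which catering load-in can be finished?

After its own release at hour 2, table placement can start at hour 2 and finishes at hour 11.
Tent raising has no prerequisites, so it starts at hour 0 and finishes at hour 3.
Linen setting has to wait for tent raising (finishes hour 3); table placement (finishes hour 11, plus 2-hour gap → hour 13). The latest of these is hour 13, so linen setting runs hour 13 to 13 + 9 = hour 22.
Catering load-in cannot start until linen setting (finishes hour 22); table placement (finishes hour 11, plus 1-hour gap → hour 12); tent raising (finishes hour 3). The controlling bound is hour 22, so catering load-in finishes at 22 + 6 = hour 28.

28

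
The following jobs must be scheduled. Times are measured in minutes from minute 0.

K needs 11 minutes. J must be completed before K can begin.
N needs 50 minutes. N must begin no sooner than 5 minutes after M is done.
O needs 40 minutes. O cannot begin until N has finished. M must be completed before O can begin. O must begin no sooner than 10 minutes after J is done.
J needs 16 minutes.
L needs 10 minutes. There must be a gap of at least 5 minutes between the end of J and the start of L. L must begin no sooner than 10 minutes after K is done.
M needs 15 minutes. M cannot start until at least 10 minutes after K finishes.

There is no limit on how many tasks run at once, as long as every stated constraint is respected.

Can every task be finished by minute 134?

No

J has no prerequisites, so it starts at minute 0 and finishes at minute 16.
After J (finishes minute 16), K can start at minute 16 and finishes at minute 27.
M waits on K (finishes minute 27, plus 10-minute gap → minute 37), so it starts at minute 37 and finishes at 37 + 15 = minute 52.
After M (finishes minute 52, plus 5-minute gap → minute 57), N can start at minute 57 and finishes at minute 107.
O needs all of N (finishes minute 107); M (finishes minute 52); J (finishes minute 16, plus 10-minute gap → minute 26). That puts its earliest start at minute 107; it finishes at 107 + 40 = minute 147.
L needs all of J (finishes minute 16, plus 5-minute gap → minute 21); K (finishes minute 27, plus 10-minute gap → minute 37). That puts its earliest start at minute 37; it finishes at 37 + 10 = minute 47.
The earliest everything can be done is minute 147, which is after the deadline of 134, so it is not possible.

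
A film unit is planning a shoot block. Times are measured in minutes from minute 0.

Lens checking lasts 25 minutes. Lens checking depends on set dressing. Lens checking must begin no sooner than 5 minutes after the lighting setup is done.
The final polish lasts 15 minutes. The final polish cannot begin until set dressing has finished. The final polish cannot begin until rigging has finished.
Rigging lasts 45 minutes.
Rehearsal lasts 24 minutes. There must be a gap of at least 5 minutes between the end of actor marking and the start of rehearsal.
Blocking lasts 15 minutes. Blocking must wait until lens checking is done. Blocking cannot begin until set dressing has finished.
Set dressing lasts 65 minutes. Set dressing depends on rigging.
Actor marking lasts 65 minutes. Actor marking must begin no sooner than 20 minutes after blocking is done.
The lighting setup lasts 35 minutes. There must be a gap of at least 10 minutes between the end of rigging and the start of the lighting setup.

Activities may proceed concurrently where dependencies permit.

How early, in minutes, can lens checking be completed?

135

Rigging has no prerequisites, so it starts at minute 0 and finishes at minute 45.
The lighting setup waits on rigging (finishes minute 45, plus 10-minute gap → minute 55), so it starts at minute 55 and finishes at 55 + 35 = minute 90.
After rigging (finishes minute 45), set dressing can start at minute 45 and finishes at minute 110.
Lens checking has to wait for set dressing (finishes minute 110); the lighting setup (finishes minute 90, plus 5-minute gap → minute 95). The latest of these is minute 110, so lens checking runs minute 110 to 110 + 25 = minute 135.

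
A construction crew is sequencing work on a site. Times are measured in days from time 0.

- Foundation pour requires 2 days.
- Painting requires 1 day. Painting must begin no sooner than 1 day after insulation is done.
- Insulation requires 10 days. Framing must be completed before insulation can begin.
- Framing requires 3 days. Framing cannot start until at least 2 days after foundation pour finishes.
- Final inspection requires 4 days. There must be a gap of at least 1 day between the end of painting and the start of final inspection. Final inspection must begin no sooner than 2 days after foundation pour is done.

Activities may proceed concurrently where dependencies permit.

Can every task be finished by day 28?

Foundation pour has no prerequisites, so it starts at day 0 and finishes at day 2.
Framing waits on foundation pour (finishes day 2, plus 2-day gap → day 4), so it starts at day 4 and finishes at 4 + 3 = day 7.
Insulation cannot begin until framing (finishes day 7). It runs from day 7 to 7 + 10 = day 17.
Painting waits on insulation (finishes day 17, plus 1-day gap → day 18), so it starts at day 18 and finishes at 18 + 1 = day 19.
Final inspection cannot start until painting (finishes day 19, plus 1-day gap → day 20); foundation pour (finishes day 2, plus 2-day gap → day 4). The controlling bound is day 20, so final inspection finishes at 20 + 4 = day 24.
Every task is finished by day 24, which is no later than the deadline of 28, so the schedule is feasible.

Yes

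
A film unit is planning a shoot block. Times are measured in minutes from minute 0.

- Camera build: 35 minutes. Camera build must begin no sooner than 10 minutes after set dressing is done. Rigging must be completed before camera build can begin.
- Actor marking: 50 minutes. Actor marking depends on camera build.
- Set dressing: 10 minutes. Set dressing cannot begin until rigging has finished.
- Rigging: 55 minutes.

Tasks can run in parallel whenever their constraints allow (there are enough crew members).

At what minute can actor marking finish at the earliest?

160

Rigging can start immediately at minute 0; it finishes at minute 55.
Set dressing cannot begin until rigging (finishes minute 55). It runs from minute 55 to 55 + 10 = minute 65.
For camera build: set dressing (finishes minute 65, plus 10-minute gap → minute 75); rigging (finishes minute 55). Taking the maximum gives a start of minute 75, and it finishes at 75 + 35 = minute 110.
Actor marking cannot begin until camera build (finishes minute 110). It runs from minute 110 to 110 + 50 = minute 160.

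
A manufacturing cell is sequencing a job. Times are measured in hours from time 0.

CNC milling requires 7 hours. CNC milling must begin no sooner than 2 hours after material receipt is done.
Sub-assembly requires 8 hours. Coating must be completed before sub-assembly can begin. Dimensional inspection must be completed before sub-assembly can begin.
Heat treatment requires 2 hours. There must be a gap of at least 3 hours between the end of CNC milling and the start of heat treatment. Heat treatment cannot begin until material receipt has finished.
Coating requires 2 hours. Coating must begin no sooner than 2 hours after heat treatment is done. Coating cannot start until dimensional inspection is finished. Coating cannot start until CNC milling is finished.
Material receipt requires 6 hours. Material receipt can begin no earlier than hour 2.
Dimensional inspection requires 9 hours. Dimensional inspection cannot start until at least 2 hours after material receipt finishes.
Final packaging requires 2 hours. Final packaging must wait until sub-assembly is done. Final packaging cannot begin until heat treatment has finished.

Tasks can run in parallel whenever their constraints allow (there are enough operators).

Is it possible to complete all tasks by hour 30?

No

Material receipt waits on its own release at hour 2, so it starts at hour 2 and finishes at 2 + 6 = hour 8.
Dimensional inspection waits on material receipt (finishes hour 8, plus 2-hour gap → hour 10), so it starts at hour 10 and finishes at 10 + 9 = hour 19.
CNC milling waits on material receipt (finishes hour 8, plus 2-hour gap → hour 10), so it starts at hour 10 and finishes at 10 + 7 = hour 17.
Heat treatment needs all of CNC milling (finishes hour 17, plus 3-hour gap → hour 20); material receipt (finishes hour 8). That puts its earliest start at hour 20; it finishes at 20 + 2 = hour 22.
Coating cannot start until heat treatment (finishes hour 22, plus 2-hour gap → hour 24); dimensional inspection (finishes hour 19); CNC milling (finishes hour 17). The controlling bound is hour 24, so coating finishes at 24 + 2 = hour 26.
Sub-assembly cannot start until coating (finishes hour 26); dimensional inspection (finishes hour 19). The controlling bound is hour 26, so sub-assembly finishes at 26 + 8 = hour 34.
Final packaging needs all of sub-assembly (finishes hour 34); heat treatment (finishes hour 22). That puts its earliest start at hour 34; it finishes at 34 + 2 = hour 36.
The earliest everything can be done is hour 36, which is after the deadline of 30, so it is not possible.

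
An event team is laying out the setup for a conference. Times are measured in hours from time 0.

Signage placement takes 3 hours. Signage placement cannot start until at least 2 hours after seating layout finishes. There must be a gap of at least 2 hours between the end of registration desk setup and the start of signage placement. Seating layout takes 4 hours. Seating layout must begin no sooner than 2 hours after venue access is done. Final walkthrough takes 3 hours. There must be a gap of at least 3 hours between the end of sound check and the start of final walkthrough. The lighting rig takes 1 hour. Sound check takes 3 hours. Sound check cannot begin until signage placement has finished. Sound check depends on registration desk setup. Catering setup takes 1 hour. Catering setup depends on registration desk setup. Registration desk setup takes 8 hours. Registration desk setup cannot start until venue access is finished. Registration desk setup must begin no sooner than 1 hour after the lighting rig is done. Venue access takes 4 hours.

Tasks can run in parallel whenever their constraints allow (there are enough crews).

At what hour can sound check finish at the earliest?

20

The lighting rig has no prerequisites, so it starts at hour 0 and finishes at hour 1.
Venue access can start immediately at hour 0; it finishes at hour 4.
Registration desk setup needs all of venue access (finishes hour 4); the lighting rig (finishes hour 1, plus 1-hour gap → hour 2). That puts its earliest start at hour 4; it finishes at 4 + 8 = hour 12.
Seating layout cannot begin until venue access (finishes hour 4, plus 2-hour gap → hour 6). It runs from hour 6 to 6 + 4 = hour 10.
For signage placement: seating layout (finishes hour 10, plus 2-hour gap → hour 12); registration desk setup (finishes hour 12, plus 2-hour gap → hour 14). Taking the maximum gives a start of hour 14, and it finishes at 14 + 3 = hour 17.
Sound check needs all of signage placement (finishes hour 17); registration desk setup (finishes hour 12). That puts its earliest start at hour 17; it finishes at 17 + 3 = hour 20.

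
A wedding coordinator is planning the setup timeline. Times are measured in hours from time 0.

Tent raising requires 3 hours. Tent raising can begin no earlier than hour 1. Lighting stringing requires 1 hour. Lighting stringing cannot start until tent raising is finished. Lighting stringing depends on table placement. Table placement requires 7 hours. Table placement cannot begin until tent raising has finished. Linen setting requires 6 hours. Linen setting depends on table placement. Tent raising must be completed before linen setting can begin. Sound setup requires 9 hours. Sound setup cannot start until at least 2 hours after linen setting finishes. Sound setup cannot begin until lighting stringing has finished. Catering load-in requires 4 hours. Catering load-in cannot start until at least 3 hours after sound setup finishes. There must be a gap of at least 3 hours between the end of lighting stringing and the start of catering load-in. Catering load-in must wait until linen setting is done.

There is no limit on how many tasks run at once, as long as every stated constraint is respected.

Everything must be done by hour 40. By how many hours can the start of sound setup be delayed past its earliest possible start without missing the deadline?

5

Tent raising waits on its own release at hour 1, so it starts at hour 1 and finishes at 1 + 3 = hour 4.
Table placement cannot begin until tent raising (finishes hour 4). It runs from hour 4 to 4 + 7 = hour 11.
Lighting stringing needs all of tent raising (finishes hour 4); table placement (finishes hour 11). That puts its earliest start at hour 11; it finishes at 11 + 1 = hour 12.
Linen setting cannot start until table placement (finishes hour 11); tent raising (finishes hour 4). The controlling bound is hour 11, so linen setting finishes at 11 + 6 = hour 17.
Sound setup cannot start until linen setting (finishes hour 17, plus 2-hour gap → hour 19); lighting stringing (finishes hour 12). The controlling bound is hour 19, so sound setup finishes at 19 + 9 = hour 28.

Working backward from the deadline:
Catering load-in has no dependents, so it just needs to finish by hour 40. Starting by 40 − 4 = hour 36 achieves that.
Sound setup must finish before catering load-in (must start by hour 36, minus 3-hour gap → hour 33). With a 9-hour duration, sound setup must start by 33 − 9 = hour 24.
So sound setup can start as early as hour 19 and as late as hour 24, giving 24 − 19 = 5 hours of slack.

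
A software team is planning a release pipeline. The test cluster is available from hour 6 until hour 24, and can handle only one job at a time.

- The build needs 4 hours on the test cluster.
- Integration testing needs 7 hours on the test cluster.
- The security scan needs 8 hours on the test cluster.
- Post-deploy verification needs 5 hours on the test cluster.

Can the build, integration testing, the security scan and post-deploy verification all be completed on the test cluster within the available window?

No

The test cluster window is 24 − 6 = 18 hours.
Running back to back, the jobs need 4 + 7 + 8 + 5 = 24 hours on the test cluster.
Since 24 > 18, they cannot all fit.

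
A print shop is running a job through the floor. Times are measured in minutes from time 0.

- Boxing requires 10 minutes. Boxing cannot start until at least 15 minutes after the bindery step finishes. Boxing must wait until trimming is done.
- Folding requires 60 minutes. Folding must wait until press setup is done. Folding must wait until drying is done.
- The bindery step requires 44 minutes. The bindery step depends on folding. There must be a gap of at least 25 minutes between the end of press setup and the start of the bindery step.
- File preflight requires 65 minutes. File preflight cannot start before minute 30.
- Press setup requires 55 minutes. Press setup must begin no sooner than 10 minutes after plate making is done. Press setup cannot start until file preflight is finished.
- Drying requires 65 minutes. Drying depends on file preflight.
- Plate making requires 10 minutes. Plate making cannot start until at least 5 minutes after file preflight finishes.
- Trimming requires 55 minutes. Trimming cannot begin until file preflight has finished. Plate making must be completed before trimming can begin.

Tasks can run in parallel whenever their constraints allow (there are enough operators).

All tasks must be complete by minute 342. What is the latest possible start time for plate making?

138

Boxing must finish by minute 342; it takes 10 minutes, so it must start by 342 − 10 = minute 332.
The bindery step has to be done before boxing (must start by minute 332, minus 15-minute gap → minute 317). That means finishing by minute 317, i.e. starting by 317 − 44 = minute 273.
Folding feeds into the bindery step (must start by minute 273); so folding must finish by minute 273 and therefore start by minute 213.
Press setup must finish in time for folding (must start by minute 213); the bindery step (must start by minute 273, minus 25-minute gap → minute 248). The tightest is minute 213, so press setup must start by 213 − 55 = minute 158.
Since boxing (must start by minute 332) depends on it, trimming must finish by minute 332. Backing off its 55-minute duration gives a latest start of minute 277.
Plate making feeds press setup (must start by minute 158, minus 10-minute gap → minute 148); trimming (must start by minute 277). Taking the minimum, plate making must finish by minute 148 and start by 148 − 10 = minute 138.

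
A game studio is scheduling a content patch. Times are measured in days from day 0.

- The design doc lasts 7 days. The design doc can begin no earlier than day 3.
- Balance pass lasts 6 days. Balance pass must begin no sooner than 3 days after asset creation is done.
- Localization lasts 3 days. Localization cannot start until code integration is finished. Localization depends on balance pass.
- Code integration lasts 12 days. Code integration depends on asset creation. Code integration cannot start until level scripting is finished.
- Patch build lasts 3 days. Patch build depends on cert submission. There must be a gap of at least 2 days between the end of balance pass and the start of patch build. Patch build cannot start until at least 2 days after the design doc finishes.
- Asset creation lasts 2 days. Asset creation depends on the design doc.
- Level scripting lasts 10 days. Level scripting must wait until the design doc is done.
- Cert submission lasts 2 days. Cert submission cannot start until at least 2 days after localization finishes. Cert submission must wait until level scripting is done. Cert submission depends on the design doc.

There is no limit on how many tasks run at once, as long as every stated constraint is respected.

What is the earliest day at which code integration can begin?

The design doc waits on its own release at day 3, so it starts at day 3 and finishes at 3 + 7 = day 10.
Level scripting cannot begin until the design doc (finishes day 10). It runs from day 10 to 10 + 10 = day 20.
After the design doc (finishes day 10), asset creation can start at day 10 and finishes at day 12.
Code integration waits on asset creation (finishes day 12); level scripting (finishes day 20). The latest of these is day 20, which is the earliest code integration can start.

20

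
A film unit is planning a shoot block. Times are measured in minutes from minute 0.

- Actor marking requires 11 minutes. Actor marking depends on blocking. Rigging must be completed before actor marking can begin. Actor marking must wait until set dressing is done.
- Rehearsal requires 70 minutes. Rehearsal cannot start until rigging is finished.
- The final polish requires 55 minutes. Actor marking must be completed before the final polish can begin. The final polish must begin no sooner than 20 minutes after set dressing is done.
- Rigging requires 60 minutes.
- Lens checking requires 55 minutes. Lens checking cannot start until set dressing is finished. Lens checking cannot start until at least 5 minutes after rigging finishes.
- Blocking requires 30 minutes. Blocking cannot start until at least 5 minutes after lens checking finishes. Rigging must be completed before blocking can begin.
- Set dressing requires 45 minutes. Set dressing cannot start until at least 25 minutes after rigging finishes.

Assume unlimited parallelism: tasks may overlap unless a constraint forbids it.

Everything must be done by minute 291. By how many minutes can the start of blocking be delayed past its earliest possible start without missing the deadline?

Rigging has no prerequisites, so it starts at minute 0 and finishes at minute 60.
Set dressing cannot begin until rigging (finishes minute 60, plus 25-minute gap → minute 85). It runs from minute 85 to 85 + 45 = minute 130.
Lens checking needs all of set dressing (finishes minute 130); rigging (finishes minute 60, plus 5-minute gap → minute 65). That puts its earliest start at minute 130; it finishes at 130 + 55 = minute 185.
Blocking cannot start until lens checking (finishes minute 185, plus 5-minute gap → minute 190); rigging (finishes minute 60). The controlling bound is minute 190, so blocking finishes at 190 + 30 = minute 220.

Working backward from the deadline:
Nothing follows the final polish; the deadline of minute 291 is its only limit. It must start by 291 − 55 = minute 236.
Actor marking feeds into the final polish (must start by minute 236); so actor marking must finish by minute 236 and therefore start by minute 225.
Since actor marking (must start by minute 225) depends on it, blocking must finish by minute 225. Backing off its 30-minute duration gives a latest start of minute 195.
So blocking can start as early as minute 190 and as late as minute 195, giving 195 − 190 = 5 minutes of slack.

5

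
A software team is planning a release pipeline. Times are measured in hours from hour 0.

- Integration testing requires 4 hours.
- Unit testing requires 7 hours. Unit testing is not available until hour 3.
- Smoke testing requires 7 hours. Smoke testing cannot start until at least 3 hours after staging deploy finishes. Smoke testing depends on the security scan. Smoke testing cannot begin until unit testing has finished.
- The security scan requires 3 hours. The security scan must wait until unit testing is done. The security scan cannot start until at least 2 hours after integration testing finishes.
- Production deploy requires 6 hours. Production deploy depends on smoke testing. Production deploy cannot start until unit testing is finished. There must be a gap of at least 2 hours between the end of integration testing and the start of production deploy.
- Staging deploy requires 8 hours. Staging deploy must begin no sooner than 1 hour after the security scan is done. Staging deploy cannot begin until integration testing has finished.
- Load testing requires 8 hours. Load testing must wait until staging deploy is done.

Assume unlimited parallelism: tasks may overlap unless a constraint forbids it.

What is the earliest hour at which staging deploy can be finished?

22

Integration testing can start immediately at hour 0; it finishes at hour 4.
Unit testing waits on its own release at hour 3, so it starts at hour 3 and finishes at 3 + 7 = hour 10.
The security scan needs all of unit testing (finishes hour 10); integration testing (finishes hour 4, plus 2-hour gap → hour 6). That puts its earliest start at hour 10; it finishes at 10 + 3 = hour 13.
For staging deploy: the security scan (finishes hour 13, plus 1-hour gap → hour 14); integration testing (finishes hour 4). Taking the maximum gives a start of hour 14, and it finishes at 14 + 8 = hour 22.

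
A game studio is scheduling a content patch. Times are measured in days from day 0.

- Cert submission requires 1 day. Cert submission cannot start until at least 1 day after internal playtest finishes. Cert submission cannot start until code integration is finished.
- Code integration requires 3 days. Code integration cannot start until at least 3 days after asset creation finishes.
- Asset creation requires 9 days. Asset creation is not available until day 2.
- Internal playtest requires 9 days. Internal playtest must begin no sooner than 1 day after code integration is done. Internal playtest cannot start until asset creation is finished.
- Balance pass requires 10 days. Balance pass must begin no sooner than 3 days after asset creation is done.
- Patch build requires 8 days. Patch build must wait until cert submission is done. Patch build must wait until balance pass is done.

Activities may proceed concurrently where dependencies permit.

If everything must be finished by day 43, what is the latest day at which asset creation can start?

8

Nothing follows patch build; the deadline of day 43 is its only limit. It must start by 43 − 8 = day 35.
Cert submission must finish before patch build (must start by day 35). With a 1-day duration, cert submission must start by 35 − 1 = day 34.
Internal playtest feeds into cert submission (must start by day 34, minus 1-day gap → day 33); so internal playtest must finish by day 33 and therefore start by day 24.
Code integration feeds internal playtest (must start by day 24, minus 1-day gap → day 23); cert submission (must start by day 34). Taking the minimum, code integration must finish by day 23 and start by 23 − 3 = day 20.
Balance pass feeds into patch build (must start by day 35); so balance pass must finish by day 35 and therefore start by day 25.
Asset creation must finish in time for code integration (must start by day 20, minus 3-day gap → day 17); internal playtest (must start by day 24); balance pass (must start by day 25, minus 3-day gap → day 22). The tightest is day 17, so asset creation must start by 17 − 9 = day 8.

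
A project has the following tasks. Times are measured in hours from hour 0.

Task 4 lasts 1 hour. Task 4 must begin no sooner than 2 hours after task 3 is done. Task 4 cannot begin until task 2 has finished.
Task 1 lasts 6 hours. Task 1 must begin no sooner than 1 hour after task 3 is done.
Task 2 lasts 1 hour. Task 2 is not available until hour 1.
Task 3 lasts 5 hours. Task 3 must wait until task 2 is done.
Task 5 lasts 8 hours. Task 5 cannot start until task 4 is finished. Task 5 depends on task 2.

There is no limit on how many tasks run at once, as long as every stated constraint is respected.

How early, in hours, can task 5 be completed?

Task 2 cannot begin until its own release at hour 1. It runs from hour 1 to 1 + 1 = hour 2.
Task 3 waits on task 2 (finishes hour 2), so it starts at hour 2 and finishes at 2 + 5 = hour 7.
Task 4 needs all of task 3 (finishes hour 7, plus 2-hour gap → hour 9); task 2 (finishes hour 2). That puts its earliest start at hour 9; it finishes at 9 + 1 = hour 10.
Task 5 has to wait for task 4 (finishes hour 10); task 2 (finishes hour 2). The latest of these is hour 10, so task 5 runs hour 10 to 10 + 8 = hour 18.

18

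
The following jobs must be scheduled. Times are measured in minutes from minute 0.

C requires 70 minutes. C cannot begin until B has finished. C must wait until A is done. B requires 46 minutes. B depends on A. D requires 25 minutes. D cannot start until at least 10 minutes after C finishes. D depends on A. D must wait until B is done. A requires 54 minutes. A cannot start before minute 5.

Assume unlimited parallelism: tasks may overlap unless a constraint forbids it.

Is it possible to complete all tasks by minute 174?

After its own release at minute 5, A can start at minute 5 and finishes at minute 59.
After A (finishes minute 59), B can start at minute 59 and finishes at minute 105.
C has to wait for B (finishes minute 105); A (finishes minute 59). The latest of these is minute 105, so C runs minute 105 to 105 + 70 = minute 175.
D needs all of C (finishes minute 175, plus 10-minute gap → minute 185); A (finishes minute 59); B (finishes minute 105). That puts its earliest start at minute 185; it finishes at 185 + 25 = minute 210.
The earliest everything can be done is minute 210, which is after the deadline of 174, so it is not possible.

No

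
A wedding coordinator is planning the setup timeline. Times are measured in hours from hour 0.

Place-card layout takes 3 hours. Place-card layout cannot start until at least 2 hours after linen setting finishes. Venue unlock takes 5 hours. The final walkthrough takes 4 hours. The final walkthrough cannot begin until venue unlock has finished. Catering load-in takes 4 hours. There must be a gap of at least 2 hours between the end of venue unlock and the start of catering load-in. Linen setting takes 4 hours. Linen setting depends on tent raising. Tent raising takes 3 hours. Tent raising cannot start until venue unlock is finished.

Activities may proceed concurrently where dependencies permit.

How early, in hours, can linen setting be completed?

12

Venue unlock has no prerequisites, so it starts at hour 0 and finishes at hour 5.
Tent raising waits on venue unlock (finishes hour 5), so it starts at hour 5 and finishes at 5 + 3 = hour 8.
Linen setting cannot begin until tent raising (finishes hour 8). It runs from hour 8 to 8 + 4 = hour 12.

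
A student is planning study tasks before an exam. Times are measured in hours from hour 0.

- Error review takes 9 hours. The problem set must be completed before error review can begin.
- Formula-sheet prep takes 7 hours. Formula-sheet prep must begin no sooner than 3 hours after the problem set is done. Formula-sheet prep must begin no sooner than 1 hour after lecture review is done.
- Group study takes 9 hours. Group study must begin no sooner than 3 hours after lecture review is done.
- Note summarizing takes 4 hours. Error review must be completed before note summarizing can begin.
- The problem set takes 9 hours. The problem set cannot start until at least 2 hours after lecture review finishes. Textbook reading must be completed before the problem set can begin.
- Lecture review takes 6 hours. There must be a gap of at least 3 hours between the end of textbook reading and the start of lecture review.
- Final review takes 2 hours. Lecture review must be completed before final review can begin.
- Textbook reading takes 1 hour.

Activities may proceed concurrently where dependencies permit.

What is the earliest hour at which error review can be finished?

Nothing blocks textbook reading, so it runs from hour 0 to hour 1.
Lecture review waits on textbook reading (finishes hour 1, plus 3-hour gap → hour 4), so it starts at hour 4 and finishes at 4 + 6 = hour 10.
For the problem set: lecture review (finishes hour 10, plus 2-hour gap → hour 12); textbook reading (finishes hour 1). Taking the maximum gives a start of hour 12, and it finishes at 12 + 9 = hour 21.
After the problem set (finishes hour 21), error review can start at hour 21 and finishes at hour 30.

30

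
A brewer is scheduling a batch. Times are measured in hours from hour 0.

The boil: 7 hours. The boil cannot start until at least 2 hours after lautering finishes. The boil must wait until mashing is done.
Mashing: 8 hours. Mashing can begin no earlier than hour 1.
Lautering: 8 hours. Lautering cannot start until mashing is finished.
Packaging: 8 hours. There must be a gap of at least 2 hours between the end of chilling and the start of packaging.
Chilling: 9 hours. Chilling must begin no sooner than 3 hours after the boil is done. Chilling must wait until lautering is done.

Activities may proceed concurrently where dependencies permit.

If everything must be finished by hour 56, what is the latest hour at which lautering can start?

Packaging has no dependents, so it just needs to finish by hour 56. Starting by 56 − 8 = hour 48 achieves that.
Chilling feeds into packaging (must start by hour 48, minus 2-hour gap → hour 46); so chilling must finish by hour 46 and therefore start by hour 37.
The boil must finish before chilling (must start by hour 37, minus 3-hour gap → hour 34). With a 7-hour duration, the boil must start by 34 − 7 = hour 27.
Lautering feeds the boil (must start by hour 27, minus 2-hour gap → hour 25); chilling (must start by hour 37). Taking the minimum, lautering must finish by hour 25 and start by 25 − 8 = hour 17.

17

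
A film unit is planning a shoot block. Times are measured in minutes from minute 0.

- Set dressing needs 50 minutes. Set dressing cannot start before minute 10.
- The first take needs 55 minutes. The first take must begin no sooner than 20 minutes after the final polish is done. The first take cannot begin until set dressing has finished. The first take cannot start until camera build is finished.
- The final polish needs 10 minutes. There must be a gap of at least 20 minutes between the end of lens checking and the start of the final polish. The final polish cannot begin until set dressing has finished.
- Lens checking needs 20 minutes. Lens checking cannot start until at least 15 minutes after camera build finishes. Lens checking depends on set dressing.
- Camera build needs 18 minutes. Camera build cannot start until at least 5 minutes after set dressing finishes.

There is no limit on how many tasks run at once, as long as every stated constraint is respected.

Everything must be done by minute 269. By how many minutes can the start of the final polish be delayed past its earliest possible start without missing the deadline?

After its own release at minute 10, set dressing can start at minute 10 and finishes at minute 60.
Camera build waits on set dressing (finishes minute 60, plus 5-minute gap → minute 65), so it starts at minute 65 and finishes at 65 + 18 = minute 83.
Lens checking has to wait for camera build (finishes minute 83, plus 15-minute gap → minute 98); set dressing (finishes minute 60). The latest of these is minute 98, so lens checking runs minute 98 to 98 + 20 = minute 118.
The final polish has to wait for lens checking (finishes minute 118, plus 20-minute gap → minute 138); set dressing (finishes minute 60). The latest of these is minute 138, so the final polish runs minute 138 to 138 + 10 = minute 148.

Working backward from the deadline:
The first take has no dependents, so it just needs to finish by minute 269. Starting by 269 − 55 = minute 214 achieves that.
The final polish has to be done before the first take (must start by minute 214, minus 20-minute gap → minute 194). That means finishing by minute 194, i.e. starting by 194 − 10 = minute 184.
So the final polish can start as early as minute 138 and as late as minute 184, giving 184 − 138 = 46 minutes of slack.

46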